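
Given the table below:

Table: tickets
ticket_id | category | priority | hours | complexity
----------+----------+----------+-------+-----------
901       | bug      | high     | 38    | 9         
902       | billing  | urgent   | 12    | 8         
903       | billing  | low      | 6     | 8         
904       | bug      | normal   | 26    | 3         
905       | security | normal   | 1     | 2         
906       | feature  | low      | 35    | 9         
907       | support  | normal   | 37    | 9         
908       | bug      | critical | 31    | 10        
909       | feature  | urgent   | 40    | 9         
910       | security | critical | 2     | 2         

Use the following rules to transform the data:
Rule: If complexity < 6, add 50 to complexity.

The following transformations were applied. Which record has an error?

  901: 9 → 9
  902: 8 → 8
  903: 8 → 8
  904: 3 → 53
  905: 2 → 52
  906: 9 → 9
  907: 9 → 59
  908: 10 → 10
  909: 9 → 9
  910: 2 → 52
Record 907 has an error. The correct transformed value should be 9, not 59.

Step 1: Check each record against the rule
Step 2: Record 907 has complexity = 9
Step 3: Since 9 >= 6, the bonus should not have been applied
Step 4: Correct value = 9, but claimed value = 59
Conclusion: Record 907 has the error.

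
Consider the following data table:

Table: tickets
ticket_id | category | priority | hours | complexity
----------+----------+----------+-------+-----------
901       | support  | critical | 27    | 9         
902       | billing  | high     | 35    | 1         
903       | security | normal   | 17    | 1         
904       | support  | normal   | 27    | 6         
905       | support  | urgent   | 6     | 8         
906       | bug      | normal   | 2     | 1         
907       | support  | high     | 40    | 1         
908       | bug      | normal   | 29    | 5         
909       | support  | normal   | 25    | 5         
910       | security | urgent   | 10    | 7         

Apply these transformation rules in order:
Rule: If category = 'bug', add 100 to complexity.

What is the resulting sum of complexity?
244

Step 1: Count records where category = 'bug': 2
Step 2: Total bonus added: 2 × 100 = 200
Step 3: Original sum of complexity: 44
Step 4: Final sum = 44 + 200 = 244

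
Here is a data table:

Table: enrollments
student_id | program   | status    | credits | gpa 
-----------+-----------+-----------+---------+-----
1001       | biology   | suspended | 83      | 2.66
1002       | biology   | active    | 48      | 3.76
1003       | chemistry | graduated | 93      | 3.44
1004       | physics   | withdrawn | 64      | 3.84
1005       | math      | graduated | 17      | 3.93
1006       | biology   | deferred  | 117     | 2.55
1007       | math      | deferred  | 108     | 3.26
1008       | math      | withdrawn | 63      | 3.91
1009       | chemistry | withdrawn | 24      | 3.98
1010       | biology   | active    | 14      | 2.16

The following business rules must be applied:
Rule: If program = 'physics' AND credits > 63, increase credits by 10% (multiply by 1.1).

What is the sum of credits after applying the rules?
637.4

Step 1: Find records where program = 'physics' AND credits > 63
Step 2: 1 records match, summing to 64
Step 3: After multiplier: 64 × 1.1 = 70.4
Step 4: Unaffected records sum: 567
Step 5: Final sum = 70.4 + 567 = 637.4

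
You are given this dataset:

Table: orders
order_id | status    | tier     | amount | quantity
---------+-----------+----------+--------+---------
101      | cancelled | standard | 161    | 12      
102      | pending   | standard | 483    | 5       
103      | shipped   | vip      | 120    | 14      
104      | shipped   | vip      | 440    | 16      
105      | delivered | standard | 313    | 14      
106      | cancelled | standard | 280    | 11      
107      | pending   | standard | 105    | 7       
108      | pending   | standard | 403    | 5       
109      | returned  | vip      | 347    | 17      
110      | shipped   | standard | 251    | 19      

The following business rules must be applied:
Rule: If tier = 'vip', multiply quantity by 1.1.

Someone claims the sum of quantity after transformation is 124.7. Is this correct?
Yes, the result is correct.

Step 1: Calculate the correct sum after transformation
Step 2: Apply multiplier 1.1 to records where tier = 'vip'
Step 3: Correct result = 124.7
Step 4: Claimed result = 124.7
Step 5: 124.7 = 124.7 ✓
Conclusion: The claimed result is correct.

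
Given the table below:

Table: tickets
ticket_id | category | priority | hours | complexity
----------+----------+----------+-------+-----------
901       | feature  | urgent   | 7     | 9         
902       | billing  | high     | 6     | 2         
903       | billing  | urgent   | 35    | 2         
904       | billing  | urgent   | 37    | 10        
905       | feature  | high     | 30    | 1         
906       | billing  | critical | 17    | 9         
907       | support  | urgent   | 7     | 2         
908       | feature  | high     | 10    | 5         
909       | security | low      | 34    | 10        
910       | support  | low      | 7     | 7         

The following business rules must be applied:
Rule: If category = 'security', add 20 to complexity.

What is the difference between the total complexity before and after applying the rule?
20

Step 1: Original sum of complexity = 57
Step 2: 1 records have category = 'security'
Step 3: Each affected record changes by 20
Step 4: Total change = 1 × 20 = 20
Step 5: New sum = 57 + 20 = 77
Step 6: Difference = |77 - 57| = 20
        (Sum increased by 20)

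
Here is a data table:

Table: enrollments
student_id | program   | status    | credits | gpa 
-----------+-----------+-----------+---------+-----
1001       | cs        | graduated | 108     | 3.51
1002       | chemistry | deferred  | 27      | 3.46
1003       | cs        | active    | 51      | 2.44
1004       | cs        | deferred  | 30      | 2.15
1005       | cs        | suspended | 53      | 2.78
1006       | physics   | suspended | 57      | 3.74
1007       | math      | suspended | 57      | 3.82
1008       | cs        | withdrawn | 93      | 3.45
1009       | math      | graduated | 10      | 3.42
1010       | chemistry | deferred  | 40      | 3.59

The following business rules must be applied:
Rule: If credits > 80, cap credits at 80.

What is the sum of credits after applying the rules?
485

Step 1: 2 records have credits > 80
Step 2: These records originally summed to 201
Step 3: After capping: 2 × 80 = 160
Step 4: Unaffected records sum: 325
Step 5: Final sum = 160 + 325 = 485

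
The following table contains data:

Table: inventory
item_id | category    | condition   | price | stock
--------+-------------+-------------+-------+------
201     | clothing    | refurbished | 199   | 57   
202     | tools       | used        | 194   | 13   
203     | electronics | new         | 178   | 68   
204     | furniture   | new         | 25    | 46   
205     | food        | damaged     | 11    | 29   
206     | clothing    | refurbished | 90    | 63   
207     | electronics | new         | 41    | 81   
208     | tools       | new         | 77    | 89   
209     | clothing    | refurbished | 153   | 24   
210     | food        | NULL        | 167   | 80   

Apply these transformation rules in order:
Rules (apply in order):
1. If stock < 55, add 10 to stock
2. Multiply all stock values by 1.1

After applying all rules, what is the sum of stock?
649.0

Step 1: Apply Rule 1 - Add 10 to records with stock < 55
  - 4 records affected: 112 + (4 × 10) = 152
  - Unaffected records: 438
  - Sum after Rule 1: 590
Step 2: Apply Rule 2 - Multiply all by 1.1
  - 590 × 1.1 = 649.0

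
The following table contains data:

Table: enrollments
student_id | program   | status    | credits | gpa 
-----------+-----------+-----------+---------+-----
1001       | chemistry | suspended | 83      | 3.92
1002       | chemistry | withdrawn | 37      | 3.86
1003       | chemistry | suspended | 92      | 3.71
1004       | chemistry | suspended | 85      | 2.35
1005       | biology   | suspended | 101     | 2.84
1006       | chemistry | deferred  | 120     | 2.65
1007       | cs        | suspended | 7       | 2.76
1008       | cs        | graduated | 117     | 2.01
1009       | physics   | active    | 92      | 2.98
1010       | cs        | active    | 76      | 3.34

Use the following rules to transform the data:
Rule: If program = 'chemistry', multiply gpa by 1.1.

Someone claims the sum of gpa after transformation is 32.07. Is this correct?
Yes, the result is correct.

Step 1: Calculate the correct sum after transformation
Step 2: Apply multiplier 1.1 to records where program = 'chemistry'
Step 3: Correct result = 32.07
Step 4: Claimed result = 32.07
Step 5: 32.07 = 32.07 ✓
Conclusion: The claimed result is correct.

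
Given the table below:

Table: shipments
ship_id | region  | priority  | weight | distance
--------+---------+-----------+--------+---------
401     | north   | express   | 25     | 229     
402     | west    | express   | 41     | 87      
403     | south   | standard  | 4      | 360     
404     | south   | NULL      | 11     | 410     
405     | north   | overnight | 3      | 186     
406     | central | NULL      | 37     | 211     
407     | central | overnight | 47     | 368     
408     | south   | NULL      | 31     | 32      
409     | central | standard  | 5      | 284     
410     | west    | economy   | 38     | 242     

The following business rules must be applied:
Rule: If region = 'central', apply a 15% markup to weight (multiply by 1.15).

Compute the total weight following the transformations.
255.35

Step 1: Records with region = 'central' have total weight = 89
Step 2: Apply multiplier: 89 × 1.15 = 102.35
Step 3: Other records total: 153
Step 4: Final sum = 102.35 + 153 = 255.35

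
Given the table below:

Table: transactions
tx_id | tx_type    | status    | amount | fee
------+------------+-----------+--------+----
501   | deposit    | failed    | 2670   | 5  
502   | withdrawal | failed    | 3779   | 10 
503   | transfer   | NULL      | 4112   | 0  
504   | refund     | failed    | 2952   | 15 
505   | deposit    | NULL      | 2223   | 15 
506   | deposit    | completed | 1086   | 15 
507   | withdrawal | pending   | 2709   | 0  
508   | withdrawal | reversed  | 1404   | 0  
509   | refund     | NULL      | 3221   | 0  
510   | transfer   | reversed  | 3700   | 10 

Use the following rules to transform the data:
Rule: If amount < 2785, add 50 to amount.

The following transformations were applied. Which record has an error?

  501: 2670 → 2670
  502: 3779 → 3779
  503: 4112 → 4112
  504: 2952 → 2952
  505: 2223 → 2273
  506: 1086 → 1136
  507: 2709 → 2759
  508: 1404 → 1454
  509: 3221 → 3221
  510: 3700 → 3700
Record 501 has an error. The correct transformed value should be 2720, not 2670.

Step 1: Check each record against the rule
Step 2: Record 501 has amount = 2670
Step 3: Since 2670 < 2785, the bonus should have been applied
Step 4: Correct value = 2720, but claimed value = 2670
Conclusion: Record 501 has the error.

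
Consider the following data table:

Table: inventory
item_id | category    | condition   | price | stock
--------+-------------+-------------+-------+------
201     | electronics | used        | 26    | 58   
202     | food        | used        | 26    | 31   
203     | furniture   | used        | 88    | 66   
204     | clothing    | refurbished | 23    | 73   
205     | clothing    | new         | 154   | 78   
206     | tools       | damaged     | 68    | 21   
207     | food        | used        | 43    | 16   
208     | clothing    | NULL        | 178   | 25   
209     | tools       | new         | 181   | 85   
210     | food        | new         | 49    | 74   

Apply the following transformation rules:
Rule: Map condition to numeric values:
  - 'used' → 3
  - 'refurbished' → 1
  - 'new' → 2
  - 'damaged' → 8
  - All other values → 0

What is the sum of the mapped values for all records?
27

Step 1: Apply mapping to each record
Step 2: Count by status:
  'used': 4 records × 3 = 12
  'refurbished': 1 records × 1 = 1
  'new': 3 records × 2 = 6
  'damaged': 1 records × 8 = 8
Step 3: Sum all mapped values = 27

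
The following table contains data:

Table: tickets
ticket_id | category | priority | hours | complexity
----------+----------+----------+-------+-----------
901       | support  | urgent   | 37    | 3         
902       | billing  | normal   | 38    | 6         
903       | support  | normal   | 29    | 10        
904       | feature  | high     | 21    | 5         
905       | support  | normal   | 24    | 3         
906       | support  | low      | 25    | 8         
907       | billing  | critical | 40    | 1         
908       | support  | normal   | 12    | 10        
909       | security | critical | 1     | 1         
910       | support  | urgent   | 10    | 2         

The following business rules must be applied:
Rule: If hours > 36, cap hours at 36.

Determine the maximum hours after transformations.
36

Step 1: Original maximum hours = 40
Step 2: Apply cap at 36
Step 3: 3 records had hours > 36 and were capped
Step 4: Maximum after transformation = 36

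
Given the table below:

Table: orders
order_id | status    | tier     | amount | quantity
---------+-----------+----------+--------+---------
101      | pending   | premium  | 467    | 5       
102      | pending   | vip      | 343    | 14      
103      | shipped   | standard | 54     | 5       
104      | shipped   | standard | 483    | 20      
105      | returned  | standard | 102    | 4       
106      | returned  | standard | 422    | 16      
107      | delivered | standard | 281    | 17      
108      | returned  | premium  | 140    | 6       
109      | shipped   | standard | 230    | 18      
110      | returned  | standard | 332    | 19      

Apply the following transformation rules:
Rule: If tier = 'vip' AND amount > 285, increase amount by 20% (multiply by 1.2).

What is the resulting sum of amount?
2922.6

Step 1: Find records where tier = 'vip' AND amount > 285
Step 2: 1 records match, summing to 343
Step 3: After multiplier: 343 × 1.2 = 411.6
Step 4: Unaffected records sum: 2511
Step 5: Final sum = 411.6 + 2511 = 2922.6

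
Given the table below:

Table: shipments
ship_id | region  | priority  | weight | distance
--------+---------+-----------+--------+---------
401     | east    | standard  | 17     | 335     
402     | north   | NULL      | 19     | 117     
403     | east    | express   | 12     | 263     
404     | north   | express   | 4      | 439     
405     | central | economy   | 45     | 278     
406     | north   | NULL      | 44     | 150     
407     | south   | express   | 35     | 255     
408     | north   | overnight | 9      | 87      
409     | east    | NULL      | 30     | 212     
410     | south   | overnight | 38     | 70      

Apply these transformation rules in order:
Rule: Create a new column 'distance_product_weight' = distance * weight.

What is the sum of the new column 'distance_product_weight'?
50668

Step 1: For each record, compute distance * weight
Example calculations:
  335 * 17 = 5695
  117 * 19 = 2223
  263 * 12 = 3156
  ...
Step 2: Sum all derived values
Step 3: Total = 50668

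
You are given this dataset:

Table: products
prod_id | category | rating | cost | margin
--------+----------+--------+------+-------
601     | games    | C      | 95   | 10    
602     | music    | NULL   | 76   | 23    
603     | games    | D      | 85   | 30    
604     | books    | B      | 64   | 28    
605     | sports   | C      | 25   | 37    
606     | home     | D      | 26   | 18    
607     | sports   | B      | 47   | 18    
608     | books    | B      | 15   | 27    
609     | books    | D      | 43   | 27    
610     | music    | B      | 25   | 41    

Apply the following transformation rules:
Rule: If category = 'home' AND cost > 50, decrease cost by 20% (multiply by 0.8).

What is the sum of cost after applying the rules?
501

Step 1: Find records where category = 'home' AND cost > 50
Step 2: 0 records match, summing to 0
Step 3: After multiplier: 0 × 0.8 = 0.0
Step 4: Unaffected records sum: 501
Step 5: Final sum = 0.0 + 501 = 501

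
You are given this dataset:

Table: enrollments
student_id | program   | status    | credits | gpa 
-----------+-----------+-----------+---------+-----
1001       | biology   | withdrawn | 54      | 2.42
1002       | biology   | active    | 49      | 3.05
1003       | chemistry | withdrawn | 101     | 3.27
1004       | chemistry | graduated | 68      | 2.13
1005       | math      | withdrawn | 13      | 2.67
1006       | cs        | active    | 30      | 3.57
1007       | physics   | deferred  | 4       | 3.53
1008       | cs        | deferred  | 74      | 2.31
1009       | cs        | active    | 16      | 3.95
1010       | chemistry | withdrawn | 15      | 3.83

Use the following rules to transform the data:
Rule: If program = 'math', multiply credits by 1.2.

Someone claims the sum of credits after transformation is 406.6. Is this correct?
No, the correct result is 426.6.

Step 1: Calculate the correct sum after transformation
Step 2: Apply multiplier 1.2 to records where program = 'math'
Step 3: Correct result = 426.6
Step 4: Claimed result = 406.6
Step 5: 426.6 ≠ 406.6
Conclusion: The claimed result is incorrect. The correct answer is 426.6.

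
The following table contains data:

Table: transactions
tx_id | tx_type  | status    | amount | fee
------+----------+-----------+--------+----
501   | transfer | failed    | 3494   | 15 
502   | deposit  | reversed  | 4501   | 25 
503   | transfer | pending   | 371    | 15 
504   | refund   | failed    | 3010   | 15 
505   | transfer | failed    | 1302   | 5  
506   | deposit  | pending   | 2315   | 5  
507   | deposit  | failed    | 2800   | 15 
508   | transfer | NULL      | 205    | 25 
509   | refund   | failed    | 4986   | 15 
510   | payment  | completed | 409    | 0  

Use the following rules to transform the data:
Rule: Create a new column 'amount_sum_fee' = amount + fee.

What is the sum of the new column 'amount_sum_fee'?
23528

Step 1: For each record, compute amount + fee
Example calculations:
  3494 + 15 = 3509
  4501 + 25 = 4526
  371 + 15 = 386
  ...
Step 2: Sum all derived values
Step 3: Total = 23528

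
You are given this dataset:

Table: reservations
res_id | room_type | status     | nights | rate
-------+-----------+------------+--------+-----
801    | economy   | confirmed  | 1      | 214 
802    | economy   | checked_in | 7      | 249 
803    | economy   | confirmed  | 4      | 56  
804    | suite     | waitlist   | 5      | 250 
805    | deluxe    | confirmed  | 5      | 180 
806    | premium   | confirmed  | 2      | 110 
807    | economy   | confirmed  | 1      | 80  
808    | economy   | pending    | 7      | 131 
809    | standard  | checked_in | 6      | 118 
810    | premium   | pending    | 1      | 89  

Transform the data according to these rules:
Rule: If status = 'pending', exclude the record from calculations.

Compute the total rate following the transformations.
1257

Step 1: Identify records where status = 'pending'
Step 2: The excluded records sum to 220
Step 3: Original total rate = 1477
Step 4: Remaining total = 1477 - 220 = 1257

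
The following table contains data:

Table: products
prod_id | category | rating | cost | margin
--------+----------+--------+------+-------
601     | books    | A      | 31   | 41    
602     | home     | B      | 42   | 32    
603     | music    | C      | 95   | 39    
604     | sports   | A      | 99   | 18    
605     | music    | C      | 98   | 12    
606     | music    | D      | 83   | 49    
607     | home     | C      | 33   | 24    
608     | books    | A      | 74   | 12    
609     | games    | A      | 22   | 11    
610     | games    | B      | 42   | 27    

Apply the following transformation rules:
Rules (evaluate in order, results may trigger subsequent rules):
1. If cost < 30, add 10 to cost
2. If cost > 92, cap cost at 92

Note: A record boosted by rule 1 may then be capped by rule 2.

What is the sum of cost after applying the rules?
613

Step 1: Apply rule 1 to records with cost < 30
  - 1 records get bonus of 10
  - Of these, 0 records then exceed 92 and get capped
Step 2: Apply rule 2 to records with cost > 92
  - 3 records (original) are capped
Step 3: Calculate final sum = 613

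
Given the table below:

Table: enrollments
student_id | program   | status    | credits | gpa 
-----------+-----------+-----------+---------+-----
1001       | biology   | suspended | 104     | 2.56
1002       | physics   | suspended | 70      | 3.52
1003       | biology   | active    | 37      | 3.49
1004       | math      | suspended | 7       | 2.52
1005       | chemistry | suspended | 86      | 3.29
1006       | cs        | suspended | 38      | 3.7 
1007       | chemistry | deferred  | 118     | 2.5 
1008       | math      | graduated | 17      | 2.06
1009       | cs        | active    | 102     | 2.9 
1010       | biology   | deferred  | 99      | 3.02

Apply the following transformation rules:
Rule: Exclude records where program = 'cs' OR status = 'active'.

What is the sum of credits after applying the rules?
501

Step 1: Find records where program = 'cs' OR status = 'active'
Step 2: 3 records match, summing to 177
Step 3: Original sum: 678
Step 4: Remaining sum = 678 - 177 = 501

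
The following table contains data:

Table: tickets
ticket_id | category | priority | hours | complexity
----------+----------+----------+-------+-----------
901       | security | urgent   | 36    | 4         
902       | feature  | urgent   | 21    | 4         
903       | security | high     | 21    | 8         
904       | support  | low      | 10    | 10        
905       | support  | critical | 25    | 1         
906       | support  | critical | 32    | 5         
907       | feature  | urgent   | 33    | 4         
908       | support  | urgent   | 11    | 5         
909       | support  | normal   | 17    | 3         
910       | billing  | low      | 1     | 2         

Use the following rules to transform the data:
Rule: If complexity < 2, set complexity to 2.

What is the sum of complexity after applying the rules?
47

Step 1: 1 records have complexity < 2
Step 2: These records originally summed to 1
Step 3: After setting to minimum: 1 × 2 = 2
Step 4: Unaffected records sum: 45
Step 5: Final sum = 2 + 45 = 47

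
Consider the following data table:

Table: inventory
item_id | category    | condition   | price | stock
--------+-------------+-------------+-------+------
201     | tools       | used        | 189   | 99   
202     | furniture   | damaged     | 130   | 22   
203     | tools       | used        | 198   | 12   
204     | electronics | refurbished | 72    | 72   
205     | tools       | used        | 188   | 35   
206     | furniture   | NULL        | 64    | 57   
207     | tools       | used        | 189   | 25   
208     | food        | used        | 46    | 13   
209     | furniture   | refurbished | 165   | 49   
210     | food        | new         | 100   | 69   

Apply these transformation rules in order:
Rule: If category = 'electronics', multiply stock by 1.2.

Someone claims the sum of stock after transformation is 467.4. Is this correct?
Yes, the result is correct.

Step 1: Calculate the correct sum after transformation
Step 2: Apply multiplier 1.2 to records where category = 'electronics'
Step 3: Correct result = 467.4
Step 4: Claimed result = 467.4
Step 5: 467.4 = 467.4 ✓
Conclusion: The claimed result is correct.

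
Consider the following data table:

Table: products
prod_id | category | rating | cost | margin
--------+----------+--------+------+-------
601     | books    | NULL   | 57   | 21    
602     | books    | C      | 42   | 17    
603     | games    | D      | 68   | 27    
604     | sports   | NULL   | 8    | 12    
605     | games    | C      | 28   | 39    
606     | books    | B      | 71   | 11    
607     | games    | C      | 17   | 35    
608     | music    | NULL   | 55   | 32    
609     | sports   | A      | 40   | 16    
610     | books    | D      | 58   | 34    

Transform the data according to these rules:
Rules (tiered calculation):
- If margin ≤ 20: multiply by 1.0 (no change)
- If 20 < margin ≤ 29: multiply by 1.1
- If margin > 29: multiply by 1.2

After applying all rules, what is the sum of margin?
276.8

Step 1: Tier 1 (margin ≤ 20): 4 records, sum = 56 × 1.0 = 56.0
Step 2: Tier 2 (20 < margin ≤ 29): 2 records, sum = 48 × 1.1 = 52.8
Step 3: Tier 3 (margin > 29): 4 records, sum = 140 × 1.2 = 168.0
Step 4: Final sum = 56.0 + 52.8 + 168.0 = 276.8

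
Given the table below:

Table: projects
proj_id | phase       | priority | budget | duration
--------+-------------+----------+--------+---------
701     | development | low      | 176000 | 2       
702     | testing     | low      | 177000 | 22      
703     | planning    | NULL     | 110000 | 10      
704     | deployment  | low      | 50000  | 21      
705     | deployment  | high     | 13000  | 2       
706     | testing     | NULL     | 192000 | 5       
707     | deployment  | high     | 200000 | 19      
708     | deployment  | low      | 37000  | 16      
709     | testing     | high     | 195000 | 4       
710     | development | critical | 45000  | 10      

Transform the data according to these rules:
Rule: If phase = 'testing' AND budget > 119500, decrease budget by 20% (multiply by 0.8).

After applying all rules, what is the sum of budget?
1082200.0

Step 1: Find records where phase = 'testing' AND budget > 119500
Step 2: 3 records match, summing to 564000
Step 3: After multiplier: 564000 × 0.8 = 451200.0
Step 4: Unaffected records sum: 631000
Step 5: Final sum = 451200.0 + 631000 = 1082200.0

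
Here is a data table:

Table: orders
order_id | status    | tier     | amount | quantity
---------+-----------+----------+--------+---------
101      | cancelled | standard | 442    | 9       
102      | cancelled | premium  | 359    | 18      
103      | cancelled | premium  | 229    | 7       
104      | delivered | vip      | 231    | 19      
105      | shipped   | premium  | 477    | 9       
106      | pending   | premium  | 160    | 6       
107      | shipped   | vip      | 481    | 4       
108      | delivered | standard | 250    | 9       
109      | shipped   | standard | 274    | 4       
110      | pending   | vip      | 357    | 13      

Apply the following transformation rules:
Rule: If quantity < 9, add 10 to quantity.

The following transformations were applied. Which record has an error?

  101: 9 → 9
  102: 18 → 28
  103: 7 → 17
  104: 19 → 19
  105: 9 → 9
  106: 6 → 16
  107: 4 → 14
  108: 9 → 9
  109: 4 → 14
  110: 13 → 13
Record 102 has an error. The correct transformed value should be 18, not 28.

Step 1: Check each record against the rule
Step 2: Record 102 has quantity = 18
Step 3: Since 18 >= 9, the bonus should not have been applied
Step 4: Correct value = 18, but claimed value = 28
Conclusion: Record 102 has the error.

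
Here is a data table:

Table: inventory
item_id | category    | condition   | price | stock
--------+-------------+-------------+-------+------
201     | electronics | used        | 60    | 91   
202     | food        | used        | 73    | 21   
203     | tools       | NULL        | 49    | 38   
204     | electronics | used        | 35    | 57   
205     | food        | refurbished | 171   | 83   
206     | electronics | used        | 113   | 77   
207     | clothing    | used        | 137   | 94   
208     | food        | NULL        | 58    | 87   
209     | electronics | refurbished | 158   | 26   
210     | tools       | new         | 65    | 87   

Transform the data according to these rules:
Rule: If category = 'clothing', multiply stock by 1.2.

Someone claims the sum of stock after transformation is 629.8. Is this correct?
No, the correct result is 679.8.

Step 1: Calculate the correct sum after transformation
Step 2: Apply multiplier 1.2 to records where category = 'clothing'
Step 3: Correct result = 679.8
Step 4: Claimed result = 629.8
Step 5: 679.8 ≠ 629.8
Conclusion: The claimed result is incorrect. The correct answer is 679.8.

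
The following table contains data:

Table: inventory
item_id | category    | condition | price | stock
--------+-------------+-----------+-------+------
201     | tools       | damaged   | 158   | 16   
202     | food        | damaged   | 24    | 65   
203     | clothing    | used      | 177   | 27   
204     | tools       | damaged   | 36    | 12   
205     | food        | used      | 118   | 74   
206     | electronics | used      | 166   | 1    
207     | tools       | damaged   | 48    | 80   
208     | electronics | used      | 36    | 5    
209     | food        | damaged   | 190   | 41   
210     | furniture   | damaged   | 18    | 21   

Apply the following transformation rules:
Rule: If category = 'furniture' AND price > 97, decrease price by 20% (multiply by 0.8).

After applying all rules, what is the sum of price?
971

Step 1: Find records where category = 'furniture' AND price > 97
Step 2: 0 records match, summing to 0
Step 3: After multiplier: 0 × 0.8 = 0.0
Step 4: Unaffected records sum: 971
Step 5: Final sum = 0.0 + 971 = 971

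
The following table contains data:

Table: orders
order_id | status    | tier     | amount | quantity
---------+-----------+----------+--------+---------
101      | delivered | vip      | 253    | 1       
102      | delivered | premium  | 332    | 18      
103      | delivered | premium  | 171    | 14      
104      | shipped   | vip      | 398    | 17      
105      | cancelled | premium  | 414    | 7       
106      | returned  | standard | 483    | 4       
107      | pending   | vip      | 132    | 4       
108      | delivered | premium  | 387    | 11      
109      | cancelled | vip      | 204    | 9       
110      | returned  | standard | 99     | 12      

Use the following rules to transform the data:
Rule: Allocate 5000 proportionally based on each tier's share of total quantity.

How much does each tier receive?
premium: 2577.32, standard: 824.74, vip: 1597.94

Step 1: Calculate total quantity = 97
Step 2: Calculate each tier's proportion:
  premium: 50/97 = 51.55% → 2577.32
  standard: 16/97 = 16.49% → 824.74
  vip: 31/97 = 31.96% → 1597.94
Step 3: Verify: sum of allocations ≈ 5000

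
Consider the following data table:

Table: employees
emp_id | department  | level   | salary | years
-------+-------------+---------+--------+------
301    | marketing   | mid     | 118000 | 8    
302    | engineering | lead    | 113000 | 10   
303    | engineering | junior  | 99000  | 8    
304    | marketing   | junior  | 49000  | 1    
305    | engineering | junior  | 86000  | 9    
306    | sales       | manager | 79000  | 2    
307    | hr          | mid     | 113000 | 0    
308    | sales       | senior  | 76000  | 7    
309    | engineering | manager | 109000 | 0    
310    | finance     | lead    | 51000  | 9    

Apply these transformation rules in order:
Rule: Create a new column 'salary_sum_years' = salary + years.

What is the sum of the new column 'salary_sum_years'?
893054

Step 1: For each record, compute salary + years
Example calculations:
  118000 + 8 = 118008
  113000 + 10 = 113010
  99000 + 8 = 99008
  ...
Step 2: Sum all derived values
Step 3: Total = 893054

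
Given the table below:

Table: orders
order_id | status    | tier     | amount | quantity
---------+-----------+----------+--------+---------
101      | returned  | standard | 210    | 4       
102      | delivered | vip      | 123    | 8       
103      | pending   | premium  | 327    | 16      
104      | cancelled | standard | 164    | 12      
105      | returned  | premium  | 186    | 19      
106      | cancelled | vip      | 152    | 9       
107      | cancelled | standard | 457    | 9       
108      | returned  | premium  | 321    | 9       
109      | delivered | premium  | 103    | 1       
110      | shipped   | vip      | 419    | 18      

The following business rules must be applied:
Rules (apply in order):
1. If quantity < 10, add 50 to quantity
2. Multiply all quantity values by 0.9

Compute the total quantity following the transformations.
364.5

Step 1: Apply Rule 1 - Add 50 to records with quantity < 10
  - 6 records affected: 40 + (6 × 50) = 340
  - Unaffected records: 65
  - Sum after Rule 1: 405
Step 2: Apply Rule 2 - Multiply all by 0.9
  - 405 × 0.9 = 364.5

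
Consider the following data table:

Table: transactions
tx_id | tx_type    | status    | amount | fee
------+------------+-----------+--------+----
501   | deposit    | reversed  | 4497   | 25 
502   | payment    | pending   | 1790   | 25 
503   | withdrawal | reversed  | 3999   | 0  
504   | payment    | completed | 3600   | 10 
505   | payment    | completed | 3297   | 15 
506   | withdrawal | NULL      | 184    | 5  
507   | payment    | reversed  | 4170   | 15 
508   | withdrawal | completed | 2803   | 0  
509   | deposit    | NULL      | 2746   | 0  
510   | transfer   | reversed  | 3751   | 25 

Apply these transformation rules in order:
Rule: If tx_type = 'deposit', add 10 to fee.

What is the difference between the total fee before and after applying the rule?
20

Step 1: Original sum of fee = 120
Step 2: 2 records have tx_type = 'deposit'
Step 3: Each affected record changes by 10
Step 4: Total change = 2 × 10 = 20
Step 5: New sum = 120 + 20 = 140
Step 6: Difference = |140 - 120| = 20
        (Sum increased by 20)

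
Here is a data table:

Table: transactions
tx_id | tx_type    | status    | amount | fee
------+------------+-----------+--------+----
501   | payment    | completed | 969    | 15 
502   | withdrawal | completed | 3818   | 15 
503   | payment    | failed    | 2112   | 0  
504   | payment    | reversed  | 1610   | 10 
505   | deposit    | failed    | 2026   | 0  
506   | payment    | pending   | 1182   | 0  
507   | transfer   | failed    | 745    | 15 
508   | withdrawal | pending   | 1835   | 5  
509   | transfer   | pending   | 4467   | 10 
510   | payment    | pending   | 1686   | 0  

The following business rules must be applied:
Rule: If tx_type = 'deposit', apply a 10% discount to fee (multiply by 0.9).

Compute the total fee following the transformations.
70.0

Step 1: Records with tx_type = 'deposit' have total fee = 0
Step 2: Apply multiplier: 0 × 0.9 = 0.0
Step 3: Other records total: 70
Step 4: Final sum = 0.0 + 70 = 70.0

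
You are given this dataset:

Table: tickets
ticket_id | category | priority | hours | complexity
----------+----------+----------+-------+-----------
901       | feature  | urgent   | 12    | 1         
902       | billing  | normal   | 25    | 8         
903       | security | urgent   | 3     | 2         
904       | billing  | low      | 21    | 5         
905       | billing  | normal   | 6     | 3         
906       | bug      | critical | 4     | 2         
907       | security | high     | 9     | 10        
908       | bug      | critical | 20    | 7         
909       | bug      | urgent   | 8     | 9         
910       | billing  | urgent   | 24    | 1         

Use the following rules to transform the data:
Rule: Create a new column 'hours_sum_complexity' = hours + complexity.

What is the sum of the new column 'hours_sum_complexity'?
180

Step 1: For each record, compute hours + complexity
Example calculations:
  12 + 1 = 13
  25 + 8 = 33
  3 + 2 = 5
  ...
Step 2: Sum all derived values
Step 3: Total = 180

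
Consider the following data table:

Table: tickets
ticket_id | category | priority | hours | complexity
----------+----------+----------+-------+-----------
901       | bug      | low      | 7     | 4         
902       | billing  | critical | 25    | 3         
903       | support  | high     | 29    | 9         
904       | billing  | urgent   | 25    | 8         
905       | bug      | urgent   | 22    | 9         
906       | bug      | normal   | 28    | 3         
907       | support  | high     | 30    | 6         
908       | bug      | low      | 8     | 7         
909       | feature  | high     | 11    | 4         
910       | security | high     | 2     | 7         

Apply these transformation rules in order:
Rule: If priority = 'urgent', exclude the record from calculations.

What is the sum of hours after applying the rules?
140

Step 1: Identify records where priority = 'urgent'
Step 2: The excluded records sum to 47
Step 3: Original total hours = 187
Step 4: Remaining total = 187 - 47 = 140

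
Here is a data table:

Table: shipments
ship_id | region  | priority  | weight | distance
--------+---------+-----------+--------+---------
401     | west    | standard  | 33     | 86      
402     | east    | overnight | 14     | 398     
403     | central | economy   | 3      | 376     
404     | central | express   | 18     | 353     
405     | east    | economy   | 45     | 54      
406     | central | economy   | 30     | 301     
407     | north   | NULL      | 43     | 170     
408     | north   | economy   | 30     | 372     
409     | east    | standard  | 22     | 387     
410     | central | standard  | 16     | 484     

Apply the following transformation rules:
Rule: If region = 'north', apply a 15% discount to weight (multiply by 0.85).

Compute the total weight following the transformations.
243.05

Step 1: Records with region = 'north' have total weight = 73
Step 2: Apply multiplier: 73 × 0.85 = 62.05
Step 3: Other records total: 181
Step 4: Final sum = 62.05 + 181 = 243.05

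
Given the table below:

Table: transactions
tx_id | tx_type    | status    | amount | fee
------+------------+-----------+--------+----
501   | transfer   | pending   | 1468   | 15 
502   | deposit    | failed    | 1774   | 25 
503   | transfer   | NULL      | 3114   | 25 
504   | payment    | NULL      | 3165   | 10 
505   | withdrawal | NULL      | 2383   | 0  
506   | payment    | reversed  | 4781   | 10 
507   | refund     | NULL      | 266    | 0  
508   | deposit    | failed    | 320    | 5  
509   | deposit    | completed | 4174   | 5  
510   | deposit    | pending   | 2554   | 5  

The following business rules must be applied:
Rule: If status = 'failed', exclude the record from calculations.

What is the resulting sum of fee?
70

Step 1: Identify records where status = 'failed'
Step 2: The excluded records sum to 30
Step 3: Original total fee = 100
Step 4: Remaining total = 100 - 30 = 70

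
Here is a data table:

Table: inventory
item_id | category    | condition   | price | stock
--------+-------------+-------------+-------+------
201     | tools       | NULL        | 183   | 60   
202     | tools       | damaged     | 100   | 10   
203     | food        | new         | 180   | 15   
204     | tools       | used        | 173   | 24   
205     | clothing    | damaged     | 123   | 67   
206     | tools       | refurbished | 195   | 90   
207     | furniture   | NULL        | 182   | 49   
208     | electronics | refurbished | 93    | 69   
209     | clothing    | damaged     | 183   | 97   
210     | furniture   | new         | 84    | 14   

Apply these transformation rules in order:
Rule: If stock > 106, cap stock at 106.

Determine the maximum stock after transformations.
97

Step 1: Original maximum stock = 97
Step 2: Check cap of 106 against maximum
Step 3: No records exceed the cap (max 97 <= cap 106), so no capping applies
Step 4: Maximum after transformation = 97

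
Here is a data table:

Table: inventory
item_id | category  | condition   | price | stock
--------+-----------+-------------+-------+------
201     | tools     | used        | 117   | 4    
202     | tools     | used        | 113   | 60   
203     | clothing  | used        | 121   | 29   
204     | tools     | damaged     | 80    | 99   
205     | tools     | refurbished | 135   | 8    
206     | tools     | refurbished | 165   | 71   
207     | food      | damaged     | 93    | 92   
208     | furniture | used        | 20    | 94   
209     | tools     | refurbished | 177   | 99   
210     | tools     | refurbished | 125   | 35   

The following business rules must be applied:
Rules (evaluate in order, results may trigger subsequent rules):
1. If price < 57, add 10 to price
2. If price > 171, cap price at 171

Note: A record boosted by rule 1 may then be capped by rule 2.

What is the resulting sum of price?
1150

Step 1: Apply rule 1 to records with price < 57
  - 1 records get bonus of 10
  - Of these, 0 records then exceed 171 and get capped
Step 2: Apply rule 2 to records with price > 171
  - 1 records (original) are capped
Step 3: Calculate final sum = 1150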